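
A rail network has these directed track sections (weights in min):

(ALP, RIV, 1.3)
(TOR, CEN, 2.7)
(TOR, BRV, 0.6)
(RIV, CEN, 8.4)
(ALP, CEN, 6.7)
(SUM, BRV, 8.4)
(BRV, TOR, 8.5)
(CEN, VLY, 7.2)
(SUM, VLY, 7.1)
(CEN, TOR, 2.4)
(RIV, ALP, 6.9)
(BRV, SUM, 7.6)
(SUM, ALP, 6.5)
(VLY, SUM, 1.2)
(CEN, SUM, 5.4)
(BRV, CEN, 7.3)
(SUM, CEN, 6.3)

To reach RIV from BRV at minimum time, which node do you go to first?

Compare a few routes:
BRV–SUM–ALP–RIV: 7.6+6.5+1.3 = 15.4
BRV–CEN–VLY–SUM–ALP–RIV: 7.3+7.2+1.2+6.5+1.3 = 23.5
BRV–CEN–SUM–ALP–RIV: 7.3+5.4+6.5+1.3 = 20.5
BRV–TOR–CEN–SUM–ALP–RIV: 8.5+2.7+5.4+6.5+1.3 = 24.4
Cheapest is BRV–SUM–ALP–RIV at 15.4 min.
So from BRV the first move is to SUM.

SUM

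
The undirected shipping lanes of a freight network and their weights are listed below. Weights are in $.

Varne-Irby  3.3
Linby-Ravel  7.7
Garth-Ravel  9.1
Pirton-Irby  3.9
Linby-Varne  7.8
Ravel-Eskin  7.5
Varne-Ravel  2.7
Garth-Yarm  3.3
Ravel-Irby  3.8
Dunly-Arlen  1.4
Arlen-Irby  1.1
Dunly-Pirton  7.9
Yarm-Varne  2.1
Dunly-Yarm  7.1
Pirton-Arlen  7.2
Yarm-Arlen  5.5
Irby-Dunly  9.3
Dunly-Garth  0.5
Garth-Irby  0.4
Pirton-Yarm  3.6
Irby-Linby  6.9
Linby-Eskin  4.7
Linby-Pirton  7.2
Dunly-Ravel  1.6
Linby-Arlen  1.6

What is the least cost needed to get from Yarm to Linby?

$6.4

Running Dijkstra from Yarm:
Yarm: 0
Varne: 2.1  (via Yarm)
Garth: 3.3  (via Yarm)
Pirton: 3.6  (via Yarm)
Irby: 3.7  (via Garth)
Dunly: 3.8  (via Garth)
Arlen: 4.8  (via Irby)
Ravel: 4.8  (via Varne)
Linby: 6.4  (via Arlen)
Shortest route: Yarm → Garth → Irby → Arlen → Linby = $6.4.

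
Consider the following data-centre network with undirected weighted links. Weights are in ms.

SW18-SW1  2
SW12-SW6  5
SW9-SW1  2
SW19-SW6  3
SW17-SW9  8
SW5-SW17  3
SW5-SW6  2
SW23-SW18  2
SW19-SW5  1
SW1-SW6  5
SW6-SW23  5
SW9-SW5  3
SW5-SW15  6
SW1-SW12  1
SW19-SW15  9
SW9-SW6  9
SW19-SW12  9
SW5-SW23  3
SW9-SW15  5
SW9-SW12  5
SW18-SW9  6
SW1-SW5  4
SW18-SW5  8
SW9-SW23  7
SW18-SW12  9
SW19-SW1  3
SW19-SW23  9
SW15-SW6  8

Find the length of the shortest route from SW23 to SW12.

Enumerating some paths:
SW23 → SW18 → SW1 → SW12: 2+2+1 = 5
SW23 → SW5 → SW1 → SW12: 3+4+1 = 8
SW23 → SW5 → SW9 → SW1 → SW12: 3+3+2+1 = 9
SW23 → SW5 → SW19 → SW1 → SW12: 3+1+3+1 = 8
The minimum is 5 ms via SW23 → SW18 → SW1 → SW12.

5 ms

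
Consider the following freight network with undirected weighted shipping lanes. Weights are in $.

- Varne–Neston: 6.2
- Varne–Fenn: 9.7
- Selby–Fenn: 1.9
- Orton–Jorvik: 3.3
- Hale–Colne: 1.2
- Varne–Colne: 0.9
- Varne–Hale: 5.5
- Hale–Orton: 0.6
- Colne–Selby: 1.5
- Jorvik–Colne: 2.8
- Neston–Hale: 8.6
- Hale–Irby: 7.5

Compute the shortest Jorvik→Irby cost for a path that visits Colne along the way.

$11.5

Best Jorvik to Colne: Jorvik → Colne costing 2.8
Shortest Colne→Irby: Colne → Hale → Irby = 8.7
Total via Colne: 2.8 + 8.7 = $11.5.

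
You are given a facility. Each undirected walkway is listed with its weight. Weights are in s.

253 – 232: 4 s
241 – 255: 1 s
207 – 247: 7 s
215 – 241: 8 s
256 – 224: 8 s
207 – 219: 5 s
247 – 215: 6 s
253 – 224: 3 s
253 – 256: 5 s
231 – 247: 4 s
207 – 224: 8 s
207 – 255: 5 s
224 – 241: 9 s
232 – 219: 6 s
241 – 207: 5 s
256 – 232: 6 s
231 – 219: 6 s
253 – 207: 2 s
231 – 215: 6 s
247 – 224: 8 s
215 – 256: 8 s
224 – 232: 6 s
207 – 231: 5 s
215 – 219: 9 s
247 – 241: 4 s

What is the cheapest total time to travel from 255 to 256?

12 s

Running Dijkstra from 255:
255: 0
241: 1  (via 255)
247: 5  (via 241)
207: 5  (via 255)
253: 7  (via 207)
231: 9  (via 247)
215: 9  (via 241)
219: 10  (via 207)
224: 10  (via 241)
232: 11  (via 253)
256: 12  (via 253)
Shortest route: 255 → 207 → 253 → 256 = 12 s.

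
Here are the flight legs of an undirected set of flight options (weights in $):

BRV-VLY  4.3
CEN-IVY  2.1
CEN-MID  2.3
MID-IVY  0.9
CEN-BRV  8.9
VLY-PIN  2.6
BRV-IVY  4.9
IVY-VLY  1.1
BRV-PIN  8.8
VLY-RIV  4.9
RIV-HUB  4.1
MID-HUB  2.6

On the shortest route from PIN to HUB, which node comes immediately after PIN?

VLY

Compare a few routes:
PIN → VLY → IVY → MID → HUB: 2.6+1.1+0.9+2.6 = 7.2
PIN → VLY → RIV → HUB: 2.6+4.9+4.1 = 11.6
PIN → VLY → IVY → CEN → MID → HUB: 2.6+1.1+2.1+2.3+2.6 = 10.7
The minimum is $7.2 via PIN → VLY → IVY → MID → HUB.
So from PIN the first move is to VLY.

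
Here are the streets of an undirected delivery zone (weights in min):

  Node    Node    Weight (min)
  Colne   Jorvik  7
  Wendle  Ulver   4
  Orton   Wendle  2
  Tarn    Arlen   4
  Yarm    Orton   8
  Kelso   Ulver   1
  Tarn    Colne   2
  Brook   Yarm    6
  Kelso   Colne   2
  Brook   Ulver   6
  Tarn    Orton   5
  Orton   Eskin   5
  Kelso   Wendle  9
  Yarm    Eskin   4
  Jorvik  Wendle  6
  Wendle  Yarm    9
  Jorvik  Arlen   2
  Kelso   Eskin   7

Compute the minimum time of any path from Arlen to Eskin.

Compare a few routes:
Arlen - Tarn - Colne - Kelso - Eskin: 4+2+2+7 = 15
Arlen - Tarn - Orton - Eskin: 4+5+5 = 14
The minimum is 14 min via Arlen - Tarn - Orton - Eskin.

14 min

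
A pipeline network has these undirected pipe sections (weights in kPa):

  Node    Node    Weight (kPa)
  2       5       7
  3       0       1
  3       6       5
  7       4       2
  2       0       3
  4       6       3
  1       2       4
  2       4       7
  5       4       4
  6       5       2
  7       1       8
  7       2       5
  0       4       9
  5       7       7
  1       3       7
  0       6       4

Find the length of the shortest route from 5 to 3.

7 kPa

Running Dijkstra from 5:
5: 0
6: 2  (via 5)
4: 4  (via 5)
0: 6  (via 6)
7: 6  (via 4)
2: 7  (via 5)
3: 7  (via 6)
Shortest route: 5 → 6 → 3 = 7 kPa.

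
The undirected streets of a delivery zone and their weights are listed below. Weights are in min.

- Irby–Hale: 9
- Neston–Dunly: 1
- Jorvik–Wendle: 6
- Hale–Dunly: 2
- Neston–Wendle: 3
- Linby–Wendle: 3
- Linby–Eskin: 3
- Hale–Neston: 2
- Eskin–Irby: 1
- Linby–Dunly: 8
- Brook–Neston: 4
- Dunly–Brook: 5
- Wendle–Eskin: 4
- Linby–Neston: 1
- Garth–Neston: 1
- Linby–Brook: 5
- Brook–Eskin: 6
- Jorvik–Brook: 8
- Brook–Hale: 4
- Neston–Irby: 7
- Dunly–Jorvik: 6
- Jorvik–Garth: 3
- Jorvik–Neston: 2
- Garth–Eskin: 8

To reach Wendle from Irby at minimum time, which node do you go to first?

Compare a few routes:
Irby - Eskin - Wendle: 1+4 = 5
Irby - Eskin - Linby - Wendle: 1+3+3 = 7
Irby - Neston - Wendle: 7+3 = 10
Irby - Eskin - Linby - Neston - Wendle: 1+3+1+3 = 8
Cheapest is Irby - Eskin - Wendle at 5 min.
So from Irby the first move is to Eskin.

Eskin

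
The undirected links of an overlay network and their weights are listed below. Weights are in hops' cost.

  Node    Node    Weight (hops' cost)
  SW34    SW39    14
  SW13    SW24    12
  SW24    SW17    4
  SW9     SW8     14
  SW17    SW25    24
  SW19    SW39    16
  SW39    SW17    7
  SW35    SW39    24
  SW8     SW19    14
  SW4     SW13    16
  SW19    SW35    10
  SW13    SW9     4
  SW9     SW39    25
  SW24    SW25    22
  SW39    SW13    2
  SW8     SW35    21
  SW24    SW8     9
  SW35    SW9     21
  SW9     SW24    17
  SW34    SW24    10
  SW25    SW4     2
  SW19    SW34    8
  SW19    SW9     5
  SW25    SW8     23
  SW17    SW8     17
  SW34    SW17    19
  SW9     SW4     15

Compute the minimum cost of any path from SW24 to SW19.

Running Dijkstra from SW24:
SW24: 0
SW17: 4  (via SW24)
SW8: 9  (via SW24)
SW34: 10  (via SW24)
SW39: 11  (via SW17)
SW13: 12  (via SW24)
SW9: 16  (via SW13)
SW19: 18  (via SW34)
Shortest route: SW24 → SW34 → SW19 = 18 hops' cost.

18 hops' cost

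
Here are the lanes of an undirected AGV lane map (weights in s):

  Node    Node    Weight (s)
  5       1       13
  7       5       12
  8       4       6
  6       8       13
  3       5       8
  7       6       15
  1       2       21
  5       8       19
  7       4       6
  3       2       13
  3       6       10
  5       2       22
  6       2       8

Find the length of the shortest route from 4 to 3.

26 s

Enumerating some paths:
4–7–5–3: 6+12+8 = 26
4–8–6–3: 6+13+10 = 29
Cheapest is 4–7–5–3 at 26 s.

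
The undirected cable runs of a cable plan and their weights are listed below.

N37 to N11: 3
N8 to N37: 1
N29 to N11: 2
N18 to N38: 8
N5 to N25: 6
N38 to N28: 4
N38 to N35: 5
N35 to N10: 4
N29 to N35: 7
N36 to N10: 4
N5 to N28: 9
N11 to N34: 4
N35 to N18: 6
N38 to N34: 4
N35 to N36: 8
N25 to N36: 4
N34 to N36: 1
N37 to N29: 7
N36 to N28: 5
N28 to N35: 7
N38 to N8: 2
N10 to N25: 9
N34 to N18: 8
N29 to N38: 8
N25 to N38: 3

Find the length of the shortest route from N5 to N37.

Running Dijkstra from N5:
N5: 0
N25: 6  (via N5)
N28: 9  (via N5)
N38: 9  (via N25)
N36: 10  (via N25)
N8: 11  (via N38)
N34: 11  (via N36)
N37: 12  (via N8)
Shortest route: N5–N25–N38–N8–N37 = 12.

12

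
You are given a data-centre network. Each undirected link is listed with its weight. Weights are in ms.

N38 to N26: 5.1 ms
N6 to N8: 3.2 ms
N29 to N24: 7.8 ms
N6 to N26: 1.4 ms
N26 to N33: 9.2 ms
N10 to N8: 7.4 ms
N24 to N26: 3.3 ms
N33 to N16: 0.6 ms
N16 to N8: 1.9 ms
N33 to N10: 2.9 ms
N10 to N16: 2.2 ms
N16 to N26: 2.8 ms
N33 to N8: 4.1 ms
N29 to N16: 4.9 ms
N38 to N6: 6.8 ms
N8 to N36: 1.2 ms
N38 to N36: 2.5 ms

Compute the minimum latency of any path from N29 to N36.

Candidate routes:
N29 - N16 - N26 - N6 - N8 - N36: 4.9+2.8+1.4+3.2+1.2 = 13.5
N29 - N16 - N33 - N8 - N36: 4.9+0.6+4.1+1.2 = 10.8
N29 - N16 - N8 - N36: 4.9+1.9+1.2 = 8
Cheapest is N29 - N16 - N8 - N36 at 8 ms.

8 ms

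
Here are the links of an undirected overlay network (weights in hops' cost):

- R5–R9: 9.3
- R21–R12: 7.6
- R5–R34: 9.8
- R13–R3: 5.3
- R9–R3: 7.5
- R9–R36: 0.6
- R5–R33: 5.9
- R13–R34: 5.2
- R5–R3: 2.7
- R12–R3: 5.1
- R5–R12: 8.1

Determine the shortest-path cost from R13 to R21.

Candidate routes:
R13 - R3 - R12 - R21: 5.3+5.1+7.6 = 18
R13 - R34 - R5 - R3 - R12 - R21: 5.2+9.8+2.7+5.1+7.6 = 30.4
R13 - R3 - R5 - R12 - R21: 5.3+2.7+8.1+7.6 = 23.7
The minimum is 18 hops' cost via R13 - R3 - R12 - R21.

18 hops' cost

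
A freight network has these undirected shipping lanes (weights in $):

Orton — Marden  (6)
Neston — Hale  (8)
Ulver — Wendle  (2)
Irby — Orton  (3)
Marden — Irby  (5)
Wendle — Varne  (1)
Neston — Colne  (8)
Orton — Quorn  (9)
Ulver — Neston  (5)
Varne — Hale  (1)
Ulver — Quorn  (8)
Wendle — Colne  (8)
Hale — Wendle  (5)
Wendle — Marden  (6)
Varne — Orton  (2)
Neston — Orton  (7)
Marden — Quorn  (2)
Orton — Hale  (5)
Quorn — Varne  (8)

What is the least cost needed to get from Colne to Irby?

$14

Compare a few routes:
Colne → Wendle → Varne → Hale → Orton → Irby: 8+1+1+5+3 = 18
Colne → Wendle → Varne → Orton → Irby: 8+1+2+3 = 14
Colne → Wendle → Hale → Varne → Orton → Irby: 8+5+1+2+3 = 19
Colne → Neston → Orton → Irby: 8+7+3 = 18
The minimum is $14 via Colne → Wendle → Varne → Orton → Irby.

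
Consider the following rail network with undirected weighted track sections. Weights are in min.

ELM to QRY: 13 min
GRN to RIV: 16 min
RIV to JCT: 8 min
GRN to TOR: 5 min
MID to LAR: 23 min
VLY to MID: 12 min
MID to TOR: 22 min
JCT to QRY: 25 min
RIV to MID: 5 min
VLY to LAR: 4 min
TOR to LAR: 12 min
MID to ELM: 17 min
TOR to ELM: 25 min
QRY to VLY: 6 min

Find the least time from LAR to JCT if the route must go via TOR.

41 min

Shortest LAR→TOR: LAR–TOR = 12
Shortest TOR→JCT: TOR–GRN–RIV–JCT = 29
Total via TOR: 12 + 29 = 41 min.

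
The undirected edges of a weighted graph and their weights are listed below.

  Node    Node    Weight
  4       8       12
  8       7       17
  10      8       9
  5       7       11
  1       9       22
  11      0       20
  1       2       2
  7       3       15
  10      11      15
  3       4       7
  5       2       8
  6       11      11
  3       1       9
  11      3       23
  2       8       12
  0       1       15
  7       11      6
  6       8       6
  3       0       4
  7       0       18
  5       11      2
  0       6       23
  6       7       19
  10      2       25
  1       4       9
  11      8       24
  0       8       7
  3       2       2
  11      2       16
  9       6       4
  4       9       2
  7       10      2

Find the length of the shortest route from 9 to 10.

Settle nodes by increasing distance from 9:
9: 0
4: 2  (via 9)
6: 4  (via 9)
3: 9  (via 4)
8: 10  (via 6)
1: 11  (via 4)
2: 11  (via 3)
0: 13  (via 3)
11: 15  (via 6)
5: 17  (via 11)
10: 19  (via 8)
Shortest route: 9 → 6 → 8 → 10 = 19.

19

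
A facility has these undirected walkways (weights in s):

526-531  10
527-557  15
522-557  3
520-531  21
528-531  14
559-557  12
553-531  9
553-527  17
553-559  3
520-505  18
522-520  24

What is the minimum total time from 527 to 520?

42 s

Compare a few routes:
527–557–522–520: 15+3+24 = 42
527–553–559–557–522–520: 17+3+12+3+24 = 59
527–553–531–520: 17+9+21 = 47
Cheapest is 527–557–522–520 at 42 s.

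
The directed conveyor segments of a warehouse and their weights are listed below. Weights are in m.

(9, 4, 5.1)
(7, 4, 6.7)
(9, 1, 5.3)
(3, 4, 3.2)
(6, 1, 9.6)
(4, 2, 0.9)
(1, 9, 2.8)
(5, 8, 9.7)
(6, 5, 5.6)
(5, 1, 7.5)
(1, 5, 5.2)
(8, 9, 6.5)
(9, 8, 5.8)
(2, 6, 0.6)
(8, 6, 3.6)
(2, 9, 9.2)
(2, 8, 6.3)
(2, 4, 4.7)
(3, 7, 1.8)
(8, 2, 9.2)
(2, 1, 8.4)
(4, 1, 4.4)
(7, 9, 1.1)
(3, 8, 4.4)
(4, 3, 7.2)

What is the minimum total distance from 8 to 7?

20.6 m

Candidate routes:
8–2–9–4–3–7: 9.2+9.2+5.1+7.2+1.8 = 32.5
8–6–1–9–4–3–7: 3.6+9.6+2.8+5.1+7.2+1.8 = 30.1
8–9–4–3–7: 6.5+5.1+7.2+1.8 = 20.6
8–2–4–3–7: 9.2+4.7+7.2+1.8 = 22.9
The minimum is 20.6 m via 8–9–4–3–7.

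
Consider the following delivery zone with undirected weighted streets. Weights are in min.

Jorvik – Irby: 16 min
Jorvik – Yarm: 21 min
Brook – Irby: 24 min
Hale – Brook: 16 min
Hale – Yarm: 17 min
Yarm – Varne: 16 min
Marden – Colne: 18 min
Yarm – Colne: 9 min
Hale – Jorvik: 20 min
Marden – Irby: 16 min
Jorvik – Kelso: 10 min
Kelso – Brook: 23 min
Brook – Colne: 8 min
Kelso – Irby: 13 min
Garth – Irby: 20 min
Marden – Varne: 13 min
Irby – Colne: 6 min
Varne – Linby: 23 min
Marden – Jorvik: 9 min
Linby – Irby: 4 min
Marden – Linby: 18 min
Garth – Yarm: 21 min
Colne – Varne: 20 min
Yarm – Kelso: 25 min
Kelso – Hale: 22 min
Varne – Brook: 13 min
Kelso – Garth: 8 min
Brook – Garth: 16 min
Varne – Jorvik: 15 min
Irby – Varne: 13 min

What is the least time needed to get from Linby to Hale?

34 min

Enumerating some paths:
Linby → Irby → Colne → Yarm → Hale: 4+6+9+17 = 36
Linby → Irby → Colne → Brook → Hale: 4+6+8+16 = 34
The minimum is 34 min via Linby → Irby → Colne → Brook → Hale.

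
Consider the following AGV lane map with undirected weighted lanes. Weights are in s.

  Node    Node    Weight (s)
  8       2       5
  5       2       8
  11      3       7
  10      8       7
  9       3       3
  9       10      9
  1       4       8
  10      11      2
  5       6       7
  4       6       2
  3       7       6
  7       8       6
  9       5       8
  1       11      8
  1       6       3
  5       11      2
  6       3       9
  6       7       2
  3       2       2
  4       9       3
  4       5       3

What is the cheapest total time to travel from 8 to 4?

Running Dijkstra from 8:
8: 0
2: 5  (via 8)
7: 6  (via 8)
3: 7  (via 2)
10: 7  (via 8)
6: 8  (via 7)
11: 9  (via 10)
4: 10  (via 6)
Shortest route: 8 → 7 → 6 → 4 = 10 s.

10 s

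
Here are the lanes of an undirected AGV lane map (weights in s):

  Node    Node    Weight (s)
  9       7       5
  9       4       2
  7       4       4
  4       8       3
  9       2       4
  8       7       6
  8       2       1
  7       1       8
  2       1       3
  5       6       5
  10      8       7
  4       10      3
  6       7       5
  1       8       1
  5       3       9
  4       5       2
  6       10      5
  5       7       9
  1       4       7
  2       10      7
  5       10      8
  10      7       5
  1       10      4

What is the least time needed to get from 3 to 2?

15 s

Compare a few routes:
3–5–4–8–2: 9+2+3+1 = 15
3–5–4–1–8–2: 9+2+7+1+1 = 20
3–5–4–8–1–2: 9+2+3+1+3 = 18
3–5–4–9–2: 9+2+2+4 = 17
The minimum is 15 s via 3–5–4–8–2.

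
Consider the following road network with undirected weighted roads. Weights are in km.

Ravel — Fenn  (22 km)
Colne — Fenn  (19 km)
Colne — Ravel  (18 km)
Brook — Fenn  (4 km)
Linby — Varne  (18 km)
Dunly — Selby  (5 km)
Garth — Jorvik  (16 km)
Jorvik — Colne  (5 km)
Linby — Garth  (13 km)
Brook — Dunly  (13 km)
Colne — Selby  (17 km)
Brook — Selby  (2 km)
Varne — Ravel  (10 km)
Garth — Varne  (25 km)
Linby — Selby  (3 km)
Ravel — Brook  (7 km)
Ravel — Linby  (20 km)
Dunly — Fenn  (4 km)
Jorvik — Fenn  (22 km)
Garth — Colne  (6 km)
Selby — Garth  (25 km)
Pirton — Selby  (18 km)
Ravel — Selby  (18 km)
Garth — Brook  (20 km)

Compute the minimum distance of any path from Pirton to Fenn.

24 km

Shortest distances from Pirton:
Pirton: 0
Selby: 18  (via Pirton)
Brook: 20  (via Selby)
Linby: 21  (via Selby)
Dunly: 23  (via Selby)
Fenn: 24  (via Brook)
Shortest route: Pirton–Selby–Brook–Fenn = 24 km.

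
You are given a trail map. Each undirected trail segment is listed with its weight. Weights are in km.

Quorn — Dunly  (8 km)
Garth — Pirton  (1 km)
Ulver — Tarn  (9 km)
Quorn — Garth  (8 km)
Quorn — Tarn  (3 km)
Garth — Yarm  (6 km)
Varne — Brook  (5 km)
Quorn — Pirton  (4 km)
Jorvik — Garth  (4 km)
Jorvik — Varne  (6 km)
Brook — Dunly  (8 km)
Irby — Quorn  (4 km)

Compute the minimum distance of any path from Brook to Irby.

Enumerating some paths:
Brook–Varne–Jorvik–Garth–Pirton–Quorn–Irby: 5+6+4+1+4+4 = 24
Brook–Varne–Jorvik–Garth–Quorn–Irby: 5+6+4+8+4 = 27
Brook–Dunly–Quorn–Irby: 8+8+4 = 20
The minimum is 20 km via Brook–Dunly–Quorn–Irby.

20 km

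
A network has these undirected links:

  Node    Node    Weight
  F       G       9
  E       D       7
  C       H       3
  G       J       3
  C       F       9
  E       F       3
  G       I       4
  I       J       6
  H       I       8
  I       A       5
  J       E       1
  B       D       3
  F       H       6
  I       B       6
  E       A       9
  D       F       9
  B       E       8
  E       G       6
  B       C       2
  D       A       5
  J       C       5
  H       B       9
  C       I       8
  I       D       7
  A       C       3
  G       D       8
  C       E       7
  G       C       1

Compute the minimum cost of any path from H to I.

8

Compare a few routes:
H → I: 8 = 8
H → C → I: 3+8 = 11
H → C → A → I: 3+3+5 = 11
H → C → B → I: 3+2+6 = 11
Cheapest is H → I at 8.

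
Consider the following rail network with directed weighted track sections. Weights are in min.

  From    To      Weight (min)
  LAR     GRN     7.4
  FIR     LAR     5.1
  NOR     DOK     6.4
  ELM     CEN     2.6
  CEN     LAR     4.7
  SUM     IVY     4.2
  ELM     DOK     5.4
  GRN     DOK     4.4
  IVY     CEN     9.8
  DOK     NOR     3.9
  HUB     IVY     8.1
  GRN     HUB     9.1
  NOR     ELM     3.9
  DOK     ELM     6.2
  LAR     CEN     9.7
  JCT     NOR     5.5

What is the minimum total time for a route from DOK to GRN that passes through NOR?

22.5 min

Shortest DOK→NOR: DOK–NOR = 3.9
Shortest NOR→GRN: NOR–ELM–CEN–LAR–GRN = 18.6
Total via NOR: 3.9 + 18.6 = 22.5 min.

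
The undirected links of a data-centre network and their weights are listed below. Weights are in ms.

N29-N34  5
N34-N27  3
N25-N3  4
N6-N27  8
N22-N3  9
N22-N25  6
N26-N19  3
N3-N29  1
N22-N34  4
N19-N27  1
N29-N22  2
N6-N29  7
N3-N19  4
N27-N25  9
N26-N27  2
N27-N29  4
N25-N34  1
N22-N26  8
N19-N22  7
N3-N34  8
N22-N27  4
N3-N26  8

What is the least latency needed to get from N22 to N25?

Running Dijkstra from N22:
N22: 0
N29: 2  (via N22)
N3: 3  (via N29)
N27: 4  (via N22)
N34: 4  (via N22)
N25: 5  (via N34)
Shortest route: N22 → N34 → N25 = 5 ms.

5 ms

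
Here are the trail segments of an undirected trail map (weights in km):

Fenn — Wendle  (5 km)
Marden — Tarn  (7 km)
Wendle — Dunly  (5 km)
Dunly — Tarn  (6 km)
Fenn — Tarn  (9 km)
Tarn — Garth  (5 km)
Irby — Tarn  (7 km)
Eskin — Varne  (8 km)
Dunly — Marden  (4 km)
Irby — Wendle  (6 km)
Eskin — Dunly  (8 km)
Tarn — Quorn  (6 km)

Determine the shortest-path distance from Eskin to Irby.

Enumerating some paths:
Eskin - Dunly - Tarn - Irby: 8+6+7 = 21
Eskin - Dunly - Wendle - Irby: 8+5+6 = 19
Cheapest is Eskin - Dunly - Wendle - Irby at 19 km.

19 km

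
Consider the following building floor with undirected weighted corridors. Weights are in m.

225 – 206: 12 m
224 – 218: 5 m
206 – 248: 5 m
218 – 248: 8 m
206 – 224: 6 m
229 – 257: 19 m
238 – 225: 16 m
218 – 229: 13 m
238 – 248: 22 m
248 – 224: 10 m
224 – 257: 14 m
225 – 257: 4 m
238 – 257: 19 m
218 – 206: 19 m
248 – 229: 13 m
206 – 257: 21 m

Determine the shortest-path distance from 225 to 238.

Candidate routes:
225 → 257 → 238: 4+19 = 23
225 → 238: 16 = 16
The minimum is 16 m via 225 → 238.

16 m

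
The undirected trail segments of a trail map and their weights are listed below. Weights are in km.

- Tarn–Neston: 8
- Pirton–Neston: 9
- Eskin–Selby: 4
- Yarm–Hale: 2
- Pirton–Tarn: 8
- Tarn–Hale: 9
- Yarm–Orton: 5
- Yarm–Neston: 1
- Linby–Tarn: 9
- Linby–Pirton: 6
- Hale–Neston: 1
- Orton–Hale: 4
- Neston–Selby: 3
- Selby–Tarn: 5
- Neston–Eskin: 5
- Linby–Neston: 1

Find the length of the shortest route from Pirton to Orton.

Running Dijkstra from Pirton:
Pirton: 0
Linby: 6  (via Pirton)
Neston: 7  (via Linby)
Yarm: 8  (via Neston)
Hale: 8  (via Neston)
Tarn: 8  (via Pirton)
Selby: 10  (via Neston)
Eskin: 12  (via Neston)
Orton: 12  (via Hale)
Shortest route: Pirton → Linby → Neston → Hale → Orton = 12 km.

12 km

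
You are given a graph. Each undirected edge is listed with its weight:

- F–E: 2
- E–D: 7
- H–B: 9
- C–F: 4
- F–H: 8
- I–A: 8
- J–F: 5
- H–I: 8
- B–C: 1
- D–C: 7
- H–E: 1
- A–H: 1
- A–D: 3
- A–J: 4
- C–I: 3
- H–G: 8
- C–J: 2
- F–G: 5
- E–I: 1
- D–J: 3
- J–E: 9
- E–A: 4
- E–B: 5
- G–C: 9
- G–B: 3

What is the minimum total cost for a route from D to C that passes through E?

9

Shortest D→E: D–A–H–E = 5
Best E to C: E–I–C costing 4
Total via E: 5 + 4 = 9.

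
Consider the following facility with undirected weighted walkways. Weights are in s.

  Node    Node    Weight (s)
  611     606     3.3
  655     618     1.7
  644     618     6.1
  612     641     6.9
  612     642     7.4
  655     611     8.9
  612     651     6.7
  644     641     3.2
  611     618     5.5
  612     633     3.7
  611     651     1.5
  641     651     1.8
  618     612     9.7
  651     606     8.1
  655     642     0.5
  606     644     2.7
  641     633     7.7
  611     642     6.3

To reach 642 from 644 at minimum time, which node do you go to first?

Compare a few routes:
644 - 641 - 651 - 611 - 642: 3.2+1.8+1.5+6.3 = 12.8
644 - 606 - 611 - 618 - 655 - 642: 2.7+3.3+5.5+1.7+0.5 = 13.7
644 - 606 - 611 - 642: 2.7+3.3+6.3 = 12.3
644 - 618 - 655 - 642: 6.1+1.7+0.5 = 8.3
Cheapest is 644 - 618 - 655 - 642 at 8.3 s.
So from 644 the first move is to 618.

618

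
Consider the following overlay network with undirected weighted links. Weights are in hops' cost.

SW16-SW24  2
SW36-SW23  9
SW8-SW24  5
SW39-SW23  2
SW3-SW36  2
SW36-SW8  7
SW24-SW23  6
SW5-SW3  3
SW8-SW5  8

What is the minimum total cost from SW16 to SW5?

15 hops' cost

Shortest distances from SW16:
SW16: 0
SW24: 2  (via SW16)
SW8: 7  (via SW24)
SW23: 8  (via SW24)
SW39: 10  (via SW23)
SW36: 14  (via SW8)
SW5: 15  (via SW8)
Shortest route: SW16–SW24–SW8–SW5 = 15 hops' cost.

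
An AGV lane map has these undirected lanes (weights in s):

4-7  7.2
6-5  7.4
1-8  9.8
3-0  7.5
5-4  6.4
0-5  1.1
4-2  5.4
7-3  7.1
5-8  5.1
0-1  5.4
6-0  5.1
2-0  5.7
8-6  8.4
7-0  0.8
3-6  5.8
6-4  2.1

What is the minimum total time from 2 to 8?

11.9 s

Running Dijkstra from 2:
2: 0
4: 5.4  (via 2)
0: 5.7  (via 2)
7: 6.5  (via 0)
5: 6.8  (via 0)
6: 7.5  (via 4)
1: 11.1  (via 0)
8: 11.9  (via 5)
Shortest route: 2–0–5–8 = 11.9 s.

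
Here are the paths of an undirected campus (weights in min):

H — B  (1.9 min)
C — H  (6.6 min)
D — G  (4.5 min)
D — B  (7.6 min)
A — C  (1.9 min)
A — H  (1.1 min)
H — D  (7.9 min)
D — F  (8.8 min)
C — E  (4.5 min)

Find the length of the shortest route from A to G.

13.5 min

Settle nodes by increasing distance from A:
A: 0
H: 1.1  (via A)
C: 1.9  (via A)
B: 3  (via H)
E: 6.4  (via C)
D: 9  (via H)
G: 13.5  (via D)
Shortest route: A → H → D → G = 13.5 min.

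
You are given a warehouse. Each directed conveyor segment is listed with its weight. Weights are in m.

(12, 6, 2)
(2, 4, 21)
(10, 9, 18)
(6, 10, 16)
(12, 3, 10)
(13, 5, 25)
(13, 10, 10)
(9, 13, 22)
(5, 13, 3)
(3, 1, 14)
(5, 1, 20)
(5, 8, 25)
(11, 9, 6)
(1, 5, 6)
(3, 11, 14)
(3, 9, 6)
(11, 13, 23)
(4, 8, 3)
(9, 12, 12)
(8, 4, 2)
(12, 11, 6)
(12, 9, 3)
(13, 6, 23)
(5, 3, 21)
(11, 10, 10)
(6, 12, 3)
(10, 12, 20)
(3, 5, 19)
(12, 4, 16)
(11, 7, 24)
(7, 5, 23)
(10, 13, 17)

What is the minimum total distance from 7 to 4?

50 m

Compare a few routes:
7 → 5 → 8 → 4: 23+25+2 = 50
7 → 5 → 13 → 6 → 12 → 4: 23+3+23+3+16 = 68
7 → 5 → 3 → 9 → 12 → 4: 23+21+6+12+16 = 78
7 → 5 → 13 → 10 → 12 → 4: 23+3+10+20+16 = 72
Cheapest is 7 → 5 → 8 → 4 at 50 m.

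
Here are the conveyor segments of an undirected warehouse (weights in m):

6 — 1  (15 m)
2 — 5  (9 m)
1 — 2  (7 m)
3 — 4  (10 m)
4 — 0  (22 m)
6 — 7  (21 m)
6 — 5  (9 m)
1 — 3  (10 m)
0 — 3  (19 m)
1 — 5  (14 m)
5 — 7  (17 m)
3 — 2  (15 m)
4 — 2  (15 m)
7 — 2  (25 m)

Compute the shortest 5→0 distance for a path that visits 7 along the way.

Shortest 5→7: 5 → 7 = 17
Shortest 7→0: 7 → 2 → 3 → 0 = 59
Total via 7: 17 + 59 = 76 m.

76 m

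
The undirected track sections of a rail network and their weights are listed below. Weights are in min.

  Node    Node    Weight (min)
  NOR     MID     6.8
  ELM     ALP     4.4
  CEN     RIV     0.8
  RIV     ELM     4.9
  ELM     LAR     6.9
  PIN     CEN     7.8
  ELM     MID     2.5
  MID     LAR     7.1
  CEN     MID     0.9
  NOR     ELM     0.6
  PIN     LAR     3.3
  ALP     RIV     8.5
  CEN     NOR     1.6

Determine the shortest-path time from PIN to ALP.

14.4 min

Shortest distances from PIN:
PIN: 0
LAR: 3.3  (via PIN)
CEN: 7.8  (via PIN)
RIV: 8.6  (via CEN)
MID: 8.7  (via CEN)
NOR: 9.4  (via CEN)
ELM: 10  (via NOR)
ALP: 14.4  (via ELM)
Shortest route: PIN → CEN → NOR → ELM → ALP = 14.4 min.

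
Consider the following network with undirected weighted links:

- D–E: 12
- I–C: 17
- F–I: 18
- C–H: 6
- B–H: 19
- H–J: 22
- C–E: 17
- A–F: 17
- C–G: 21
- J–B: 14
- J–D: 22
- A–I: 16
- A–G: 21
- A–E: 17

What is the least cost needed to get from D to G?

Shortest distances from D:
D: 0
E: 12  (via D)
J: 22  (via D)
A: 29  (via E)
C: 29  (via E)
H: 35  (via C)
B: 36  (via J)
I: 45  (via A)
F: 46  (via A)
G: 50  (via A)
Shortest route: D → E → A → G = 50.

50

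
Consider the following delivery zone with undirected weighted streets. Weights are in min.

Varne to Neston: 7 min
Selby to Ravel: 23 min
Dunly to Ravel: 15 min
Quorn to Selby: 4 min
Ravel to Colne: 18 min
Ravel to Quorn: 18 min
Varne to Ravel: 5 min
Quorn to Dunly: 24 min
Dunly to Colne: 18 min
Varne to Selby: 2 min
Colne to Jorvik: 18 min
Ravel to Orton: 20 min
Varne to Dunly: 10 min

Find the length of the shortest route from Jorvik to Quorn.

47 min

Shortest distances from Jorvik:
Jorvik: 0
Colne: 18  (via Jorvik)
Dunly: 36  (via Colne)
Ravel: 36  (via Colne)
Varne: 41  (via Ravel)
Selby: 43  (via Varne)
Quorn: 47  (via Selby)
Shortest route: Jorvik–Colne–Ravel–Varne–Selby–Quorn = 47 min.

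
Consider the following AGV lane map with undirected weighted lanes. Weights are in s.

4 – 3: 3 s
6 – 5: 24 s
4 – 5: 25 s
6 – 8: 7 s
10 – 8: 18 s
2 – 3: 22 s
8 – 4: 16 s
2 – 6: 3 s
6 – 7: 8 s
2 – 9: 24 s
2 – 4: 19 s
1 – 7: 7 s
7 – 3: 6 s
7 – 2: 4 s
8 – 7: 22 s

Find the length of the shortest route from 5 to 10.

Shortest distances from 5:
5: 0
6: 24  (via 5)
4: 25  (via 5)
2: 27  (via 6)
3: 28  (via 4)
7: 31  (via 2)
8: 31  (via 6)
1: 38  (via 7)
10: 49  (via 8)
Shortest route: 5–6–8–10 = 49 s.

49 s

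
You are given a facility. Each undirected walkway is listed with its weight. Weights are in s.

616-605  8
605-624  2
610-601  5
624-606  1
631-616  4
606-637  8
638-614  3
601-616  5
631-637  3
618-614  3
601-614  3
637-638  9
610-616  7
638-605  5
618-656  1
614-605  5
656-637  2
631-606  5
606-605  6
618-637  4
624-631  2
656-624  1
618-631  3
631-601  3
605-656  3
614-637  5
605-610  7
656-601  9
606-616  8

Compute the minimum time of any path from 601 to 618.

6 s

Shortest distances from 601:
601: 0
631: 3  (via 601)
614: 3  (via 601)
624: 5  (via 631)
616: 5  (via 601)
610: 5  (via 601)
638: 6  (via 614)
606: 6  (via 624)
618: 6  (via 631)
Shortest route: 601–631–618 = 6 s.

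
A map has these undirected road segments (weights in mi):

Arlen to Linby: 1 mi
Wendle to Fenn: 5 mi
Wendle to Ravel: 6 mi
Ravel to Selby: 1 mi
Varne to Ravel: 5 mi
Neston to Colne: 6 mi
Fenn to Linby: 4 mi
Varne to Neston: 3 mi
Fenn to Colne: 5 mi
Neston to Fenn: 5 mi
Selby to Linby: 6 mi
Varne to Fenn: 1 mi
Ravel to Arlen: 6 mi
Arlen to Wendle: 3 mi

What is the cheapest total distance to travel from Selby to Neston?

Shortest distances from Selby:
Selby: 0
Ravel: 1  (via Selby)
Linby: 6  (via Selby)
Varne: 6  (via Ravel)
Wendle: 7  (via Ravel)
Fenn: 7  (via Varne)
Arlen: 7  (via Ravel)
Neston: 9  (via Varne)
Shortest route: Selby–Ravel–Varne–Neston = 9 mi.

9 mi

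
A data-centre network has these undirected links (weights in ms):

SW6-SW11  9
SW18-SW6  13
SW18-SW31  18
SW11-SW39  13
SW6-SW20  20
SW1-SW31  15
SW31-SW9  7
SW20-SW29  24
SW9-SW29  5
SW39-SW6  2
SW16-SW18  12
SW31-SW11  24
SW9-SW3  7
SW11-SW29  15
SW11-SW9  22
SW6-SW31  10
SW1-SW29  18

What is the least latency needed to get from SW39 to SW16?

Enumerating some paths:
SW39–SW6–SW31–SW18–SW16: 2+10+18+12 = 42
SW39–SW11–SW6–SW18–SW16: 13+9+13+12 = 47
SW39–SW11–SW6–SW31–SW18–SW16: 13+9+10+18+12 = 62
SW39–SW6–SW18–SW16: 2+13+12 = 27
The minimum is 27 ms via SW39–SW6–SW18–SW16.

27 ms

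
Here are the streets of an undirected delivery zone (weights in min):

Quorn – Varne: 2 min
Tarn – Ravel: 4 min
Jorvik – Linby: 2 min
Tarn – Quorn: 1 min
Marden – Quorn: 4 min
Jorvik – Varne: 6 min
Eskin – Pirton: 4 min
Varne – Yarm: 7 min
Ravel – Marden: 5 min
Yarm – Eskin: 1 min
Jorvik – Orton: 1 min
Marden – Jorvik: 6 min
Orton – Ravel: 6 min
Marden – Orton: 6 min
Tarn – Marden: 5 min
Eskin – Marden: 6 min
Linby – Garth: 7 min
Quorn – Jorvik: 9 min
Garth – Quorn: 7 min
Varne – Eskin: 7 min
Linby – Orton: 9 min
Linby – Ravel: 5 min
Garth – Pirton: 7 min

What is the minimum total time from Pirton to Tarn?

14 min

Running Dijkstra from Pirton:
Pirton: 0
Eskin: 4  (via Pirton)
Yarm: 5  (via Eskin)
Garth: 7  (via Pirton)
Marden: 10  (via Eskin)
Varne: 11  (via Eskin)
Quorn: 13  (via Varne)
Linby: 14  (via Garth)
Tarn: 14  (via Quorn)
Shortest route: Pirton → Eskin → Varne → Quorn → Tarn = 14 min.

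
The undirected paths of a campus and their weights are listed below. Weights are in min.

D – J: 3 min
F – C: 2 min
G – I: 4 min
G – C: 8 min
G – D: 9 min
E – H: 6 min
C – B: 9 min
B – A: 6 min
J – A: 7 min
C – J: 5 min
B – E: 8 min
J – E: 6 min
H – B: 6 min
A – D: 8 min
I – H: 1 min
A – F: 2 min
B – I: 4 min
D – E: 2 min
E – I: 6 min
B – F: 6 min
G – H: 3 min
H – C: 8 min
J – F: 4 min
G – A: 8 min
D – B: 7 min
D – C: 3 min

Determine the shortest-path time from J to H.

Shortest distances from J:
J: 0
D: 3  (via J)
F: 4  (via J)
C: 5  (via J)
E: 5  (via D)
A: 6  (via F)
B: 10  (via D)
H: 11  (via E)
Shortest route: J → D → E → H = 11 min.

11 min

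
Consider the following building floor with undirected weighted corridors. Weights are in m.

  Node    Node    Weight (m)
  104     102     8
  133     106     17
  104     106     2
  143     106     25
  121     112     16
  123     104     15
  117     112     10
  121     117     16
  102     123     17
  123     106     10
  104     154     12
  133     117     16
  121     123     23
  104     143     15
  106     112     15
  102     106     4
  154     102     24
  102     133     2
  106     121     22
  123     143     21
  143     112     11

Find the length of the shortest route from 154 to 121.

36 m

Compare a few routes:
154 - 104 - 106 - 121: 12+2+22 = 36
154 - 104 - 106 - 123 - 121: 12+2+10+23 = 47
154 - 104 - 106 - 112 - 121: 12+2+15+16 = 45
154 - 104 - 102 - 106 - 121: 12+8+4+22 = 46
Cheapest is 154 - 104 - 106 - 121 at 36 m.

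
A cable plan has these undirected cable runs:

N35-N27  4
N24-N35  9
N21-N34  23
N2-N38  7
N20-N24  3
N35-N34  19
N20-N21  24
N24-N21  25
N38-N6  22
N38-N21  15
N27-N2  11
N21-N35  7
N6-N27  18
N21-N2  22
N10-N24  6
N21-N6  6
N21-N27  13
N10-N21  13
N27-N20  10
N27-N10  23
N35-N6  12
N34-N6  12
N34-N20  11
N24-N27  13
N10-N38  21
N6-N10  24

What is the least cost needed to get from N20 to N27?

Candidate routes:
N20 → N27: 10 = 10
N20 → N24 → N27: 3+13 = 16
N20 → N24 → N35 → N27: 3+9+4 = 16
Cheapest is N20 → N27 at 10.

10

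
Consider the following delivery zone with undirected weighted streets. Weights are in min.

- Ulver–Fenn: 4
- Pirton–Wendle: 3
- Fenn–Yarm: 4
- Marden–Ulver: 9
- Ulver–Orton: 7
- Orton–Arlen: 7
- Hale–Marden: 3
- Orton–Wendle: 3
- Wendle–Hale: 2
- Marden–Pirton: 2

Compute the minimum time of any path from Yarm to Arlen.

22 min

Shortest distances from Yarm:
Yarm: 0
Fenn: 4  (via Yarm)
Ulver: 8  (via Fenn)
Orton: 15  (via Ulver)
Marden: 17  (via Ulver)
Wendle: 18  (via Orton)
Pirton: 19  (via Marden)
Hale: 20  (via Marden)
Arlen: 22  (via Orton)
Shortest route: Yarm → Fenn → Ulver → Orton → Arlen = 22 min.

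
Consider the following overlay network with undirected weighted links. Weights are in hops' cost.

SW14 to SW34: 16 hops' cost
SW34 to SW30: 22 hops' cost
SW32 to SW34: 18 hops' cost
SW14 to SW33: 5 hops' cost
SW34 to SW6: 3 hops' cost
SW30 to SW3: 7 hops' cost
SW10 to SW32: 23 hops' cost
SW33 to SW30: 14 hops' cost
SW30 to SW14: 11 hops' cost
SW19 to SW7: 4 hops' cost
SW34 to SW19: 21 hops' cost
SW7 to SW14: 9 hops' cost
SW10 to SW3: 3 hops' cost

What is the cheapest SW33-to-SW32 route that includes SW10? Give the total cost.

47 hops' cost

Best SW33 to SW10: SW33 → SW30 → SW3 → SW10 costing 24
Shortest SW10→SW32: SW10 → SW32 = 23
Total via SW10: 24 + 23 = 47 hops' cost.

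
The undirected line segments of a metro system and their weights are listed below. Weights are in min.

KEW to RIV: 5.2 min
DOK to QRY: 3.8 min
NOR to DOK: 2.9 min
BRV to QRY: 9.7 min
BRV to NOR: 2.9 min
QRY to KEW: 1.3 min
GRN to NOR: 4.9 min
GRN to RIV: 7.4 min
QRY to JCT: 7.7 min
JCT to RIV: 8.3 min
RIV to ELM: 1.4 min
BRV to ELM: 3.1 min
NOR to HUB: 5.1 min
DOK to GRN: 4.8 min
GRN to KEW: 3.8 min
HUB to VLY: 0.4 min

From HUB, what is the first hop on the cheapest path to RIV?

Candidate routes:
HUB - NOR - BRV - ELM - RIV: 5.1+2.9+3.1+1.4 = 12.5
HUB - NOR - GRN - RIV: 5.1+4.9+7.4 = 17.4
Cheapest is HUB - NOR - BRV - ELM - RIV at 12.5 min.
So from HUB the first move is to NOR.

NOR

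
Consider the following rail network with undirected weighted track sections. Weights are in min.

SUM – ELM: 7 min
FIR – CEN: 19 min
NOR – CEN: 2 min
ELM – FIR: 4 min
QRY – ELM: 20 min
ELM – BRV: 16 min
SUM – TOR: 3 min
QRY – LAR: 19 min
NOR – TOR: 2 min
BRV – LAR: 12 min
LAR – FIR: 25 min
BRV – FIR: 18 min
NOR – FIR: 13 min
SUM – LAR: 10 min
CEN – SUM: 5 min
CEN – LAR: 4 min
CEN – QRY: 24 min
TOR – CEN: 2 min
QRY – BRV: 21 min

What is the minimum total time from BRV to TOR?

18 min

Shortest distances from BRV:
BRV: 0
LAR: 12  (via BRV)
ELM: 16  (via BRV)
CEN: 16  (via LAR)
FIR: 18  (via BRV)
TOR: 18  (via CEN)
Shortest route: BRV–LAR–CEN–TOR = 18 min.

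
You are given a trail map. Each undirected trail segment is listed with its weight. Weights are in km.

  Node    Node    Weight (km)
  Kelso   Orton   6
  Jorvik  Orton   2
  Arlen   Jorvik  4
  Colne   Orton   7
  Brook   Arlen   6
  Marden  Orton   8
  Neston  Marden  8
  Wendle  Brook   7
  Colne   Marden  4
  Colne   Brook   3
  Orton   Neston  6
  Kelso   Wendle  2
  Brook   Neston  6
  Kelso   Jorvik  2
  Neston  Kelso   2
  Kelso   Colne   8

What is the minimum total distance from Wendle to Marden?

Candidate routes:
Wendle → Brook → Colne → Marden: 7+3+4 = 14
Wendle → Kelso → Neston → Marden: 2+2+8 = 12
Wendle → Kelso → Colne → Marden: 2+8+4 = 14
Cheapest is Wendle → Kelso → Neston → Marden at 12 km.

12 km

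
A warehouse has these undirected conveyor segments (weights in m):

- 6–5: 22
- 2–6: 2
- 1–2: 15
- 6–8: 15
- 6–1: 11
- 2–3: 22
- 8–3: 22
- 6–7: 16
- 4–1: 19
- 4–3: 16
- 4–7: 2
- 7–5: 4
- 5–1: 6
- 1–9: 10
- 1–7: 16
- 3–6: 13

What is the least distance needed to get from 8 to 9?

Enumerating some paths:
8 → 6 → 2 → 1 → 9: 15+2+15+10 = 42
8 → 6 → 1 → 9: 15+11+10 = 36
8 → 6 → 7 → 5 → 1 → 9: 15+16+4+6+10 = 51
The minimum is 36 m via 8 → 6 → 1 → 9.

36 m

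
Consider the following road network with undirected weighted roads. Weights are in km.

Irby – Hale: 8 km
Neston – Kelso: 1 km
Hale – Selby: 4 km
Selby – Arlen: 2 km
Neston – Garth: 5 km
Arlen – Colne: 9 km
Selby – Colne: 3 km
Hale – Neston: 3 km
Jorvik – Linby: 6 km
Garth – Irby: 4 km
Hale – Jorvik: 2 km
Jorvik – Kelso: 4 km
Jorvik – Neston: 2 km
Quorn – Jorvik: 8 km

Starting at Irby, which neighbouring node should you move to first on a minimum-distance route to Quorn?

Hale

Compare a few routes:
Irby → Garth → Neston → Jorvik → Quorn: 4+5+2+8 = 19
Irby → Hale → Neston → Jorvik → Quorn: 8+3+2+8 = 21
Irby → Hale → Jorvik → Quorn: 8+2+8 = 18
Irby → Garth → Neston → Kelso → Jorvik → Quorn: 4+5+1+4+8 = 22
The minimum is 18 km via Irby → Hale → Jorvik → Quorn.
So from Irby the first move is to Hale.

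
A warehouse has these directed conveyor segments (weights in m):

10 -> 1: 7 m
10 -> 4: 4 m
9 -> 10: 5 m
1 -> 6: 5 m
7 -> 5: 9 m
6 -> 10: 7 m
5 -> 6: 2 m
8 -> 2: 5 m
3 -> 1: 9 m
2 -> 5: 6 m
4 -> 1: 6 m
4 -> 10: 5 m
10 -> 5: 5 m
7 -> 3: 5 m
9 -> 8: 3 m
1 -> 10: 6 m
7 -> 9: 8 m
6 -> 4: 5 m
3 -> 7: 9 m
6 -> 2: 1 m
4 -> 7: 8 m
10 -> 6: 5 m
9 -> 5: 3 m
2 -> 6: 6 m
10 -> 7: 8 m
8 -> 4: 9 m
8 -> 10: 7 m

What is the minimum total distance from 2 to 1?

17 m

Candidate routes:
2 - 6 - 4 - 1: 6+5+6 = 17
2 - 5 - 6 - 4 - 1: 6+2+5+6 = 19
The minimum is 17 m via 2 - 6 - 4 - 1.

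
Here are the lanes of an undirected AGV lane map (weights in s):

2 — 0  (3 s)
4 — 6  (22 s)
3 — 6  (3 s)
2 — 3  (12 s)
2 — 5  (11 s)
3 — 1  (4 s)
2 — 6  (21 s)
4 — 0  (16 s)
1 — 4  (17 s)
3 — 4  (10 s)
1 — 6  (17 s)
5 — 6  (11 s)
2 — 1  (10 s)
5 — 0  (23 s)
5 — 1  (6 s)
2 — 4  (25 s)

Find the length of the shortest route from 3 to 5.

10 s

Settle nodes by increasing distance from 3:
3: 0
6: 3  (via 3)
1: 4  (via 3)
4: 10  (via 3)
5: 10  (via 1)
Shortest route: 3 → 1 → 5 = 10 s.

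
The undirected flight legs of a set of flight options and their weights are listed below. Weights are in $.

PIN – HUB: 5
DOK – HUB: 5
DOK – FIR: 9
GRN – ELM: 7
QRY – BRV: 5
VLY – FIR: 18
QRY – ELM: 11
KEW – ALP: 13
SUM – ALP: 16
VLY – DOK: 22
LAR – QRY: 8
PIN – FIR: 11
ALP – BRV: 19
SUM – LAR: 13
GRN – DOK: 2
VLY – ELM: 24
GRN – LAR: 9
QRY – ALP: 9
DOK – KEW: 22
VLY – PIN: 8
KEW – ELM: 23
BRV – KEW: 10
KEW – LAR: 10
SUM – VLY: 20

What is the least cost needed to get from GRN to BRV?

$22

Running Dijkstra from GRN:
GRN: 0
DOK: 2  (via GRN)
ELM: 7  (via GRN)
HUB: 7  (via DOK)
LAR: 9  (via GRN)
FIR: 11  (via DOK)
PIN: 12  (via HUB)
QRY: 17  (via LAR)
KEW: 19  (via LAR)
VLY: 20  (via PIN)
SUM: 22  (via LAR)
BRV: 22  (via QRY)
Shortest route: GRN → LAR → QRY → BRV = $22.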